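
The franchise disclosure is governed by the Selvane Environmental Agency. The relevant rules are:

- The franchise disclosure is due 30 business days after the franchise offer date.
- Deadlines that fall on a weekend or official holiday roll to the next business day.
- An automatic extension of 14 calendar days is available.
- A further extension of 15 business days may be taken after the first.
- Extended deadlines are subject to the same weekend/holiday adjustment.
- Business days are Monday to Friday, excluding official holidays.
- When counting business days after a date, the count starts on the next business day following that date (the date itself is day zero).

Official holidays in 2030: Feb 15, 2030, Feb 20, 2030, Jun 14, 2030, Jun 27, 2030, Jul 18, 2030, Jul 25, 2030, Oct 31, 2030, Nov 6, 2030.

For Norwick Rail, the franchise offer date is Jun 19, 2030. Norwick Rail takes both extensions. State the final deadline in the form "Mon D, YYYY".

Sep 9, 2030

Counting 30 business days after Jun 19, 2030 (skipping weekends and listed holidays) reaches Aug 5, 2030.
Since Aug 5, 2030 is a Monday and not a holiday, the date is unchanged.
Add the 14 calendar-day extension to Aug 5, 2030: Aug 19, 2030.
Aug 19, 2030 (Monday) is already a business day.
Applying the 15-business-day extension: 15 business days after Aug 19, 2030 is Sep 9, 2030.
Since Sep 9, 2030 is a Monday and not a holiday, the date is unchanged.
So the filing is due Sep 9, 2030.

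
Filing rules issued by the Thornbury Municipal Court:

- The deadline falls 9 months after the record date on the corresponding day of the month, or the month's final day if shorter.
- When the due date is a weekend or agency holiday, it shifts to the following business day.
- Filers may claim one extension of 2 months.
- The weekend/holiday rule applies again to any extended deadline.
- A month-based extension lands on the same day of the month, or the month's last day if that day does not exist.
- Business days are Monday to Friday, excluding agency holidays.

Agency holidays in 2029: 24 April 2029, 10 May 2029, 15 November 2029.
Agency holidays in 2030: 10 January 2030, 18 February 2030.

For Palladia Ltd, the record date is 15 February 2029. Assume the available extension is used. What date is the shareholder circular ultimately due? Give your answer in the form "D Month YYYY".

Moving 9 months forward from 15 February 2029 on the corresponding day gives 15 November 2029.
15 November 2029 is a listed holiday; the next business day is 16 November 2029 (Friday).
The 2 months extension carries 16 November 2029 to 16 January 2030.
Since 16 January 2030 is a Wednesday and not a holiday, the date is unchanged.
Final deadline: 16 January 2030.

16 January 2030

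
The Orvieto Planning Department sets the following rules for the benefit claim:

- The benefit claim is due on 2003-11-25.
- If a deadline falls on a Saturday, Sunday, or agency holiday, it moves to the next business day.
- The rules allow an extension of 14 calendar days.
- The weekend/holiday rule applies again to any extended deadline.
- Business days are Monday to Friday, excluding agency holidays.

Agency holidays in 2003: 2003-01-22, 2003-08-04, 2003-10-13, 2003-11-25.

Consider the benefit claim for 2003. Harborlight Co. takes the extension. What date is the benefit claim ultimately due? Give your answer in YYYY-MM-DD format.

2003-12-10

The stated deadline is 2003-11-25.
2003-11-25 is a listed holiday, so it moves to the next business day, 2003-11-26 (Wednesday).
The 14-calendar-day extension moves the deadline from 2003-11-26 to 2003-12-10.
2003-12-10 (Wednesday) is already a business day.
Deadline: 2003-12-10.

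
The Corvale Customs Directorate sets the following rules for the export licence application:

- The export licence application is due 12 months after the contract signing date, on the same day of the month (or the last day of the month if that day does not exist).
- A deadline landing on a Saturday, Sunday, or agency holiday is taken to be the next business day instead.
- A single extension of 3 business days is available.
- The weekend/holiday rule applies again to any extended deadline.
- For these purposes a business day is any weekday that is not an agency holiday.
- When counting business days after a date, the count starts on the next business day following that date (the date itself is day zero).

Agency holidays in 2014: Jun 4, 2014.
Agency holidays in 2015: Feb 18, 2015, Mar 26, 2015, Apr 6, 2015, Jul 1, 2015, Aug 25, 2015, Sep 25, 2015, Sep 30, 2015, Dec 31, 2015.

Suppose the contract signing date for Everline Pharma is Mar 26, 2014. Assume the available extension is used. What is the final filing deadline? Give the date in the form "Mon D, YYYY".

12 months from Mar 26, 2014 is Mar 26, 2015.
Mar 26, 2015 is a listed holiday, so it moves to the next business day, Mar 27, 2015 (Friday).
Applying the 3-business-day extension: 3 business days after Mar 27, 2015 is Apr 1, 2015.
Apr 1, 2015 falls on a Wednesday, which is a business day, so no adjustment is needed.
The final due date is Apr 1, 2015.

Apr 1, 2015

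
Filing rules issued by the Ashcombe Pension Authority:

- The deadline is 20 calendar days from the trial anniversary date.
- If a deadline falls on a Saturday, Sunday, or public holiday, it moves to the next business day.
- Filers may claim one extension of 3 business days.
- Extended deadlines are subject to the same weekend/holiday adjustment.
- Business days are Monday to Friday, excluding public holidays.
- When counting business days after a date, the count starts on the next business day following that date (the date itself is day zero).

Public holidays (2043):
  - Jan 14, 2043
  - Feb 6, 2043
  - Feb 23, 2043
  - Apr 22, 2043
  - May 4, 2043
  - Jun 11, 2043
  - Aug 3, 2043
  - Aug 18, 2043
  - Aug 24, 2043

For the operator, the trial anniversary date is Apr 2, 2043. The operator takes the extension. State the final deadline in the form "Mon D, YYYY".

Trigger date Apr 2, 2043 + 20 calendar days = Apr 22, 2043.
Apr 22, 2043 is a listed holiday, so it moves to the next business day, Apr 23, 2043 (Thursday).
Applying the 3-business-day extension: 3 business days after Apr 23, 2043 is Apr 28, 2043.
Apr 28, 2043 is a Tuesday and not a listed holiday, so it stands.
Deadline: Apr 28, 2043.

Apr 28, 2043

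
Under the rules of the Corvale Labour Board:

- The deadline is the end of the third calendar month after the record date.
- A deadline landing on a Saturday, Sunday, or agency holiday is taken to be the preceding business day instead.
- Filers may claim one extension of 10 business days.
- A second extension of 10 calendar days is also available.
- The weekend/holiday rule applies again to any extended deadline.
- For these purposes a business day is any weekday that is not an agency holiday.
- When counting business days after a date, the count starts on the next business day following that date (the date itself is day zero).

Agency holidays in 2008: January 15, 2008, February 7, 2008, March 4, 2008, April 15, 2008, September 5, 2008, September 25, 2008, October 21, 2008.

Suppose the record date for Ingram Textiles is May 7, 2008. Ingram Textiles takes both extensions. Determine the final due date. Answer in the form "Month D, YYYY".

3 months after May 7, 2008 is August 2008; that month ends on August 31, 2008.
August 31, 2008 is a Sunday; the preceding business day is August 29, 2008 (Friday).
Applying the 10-business-day extension: 10 business days after August 29, 2008 is September 15, 2008.
September 15, 2008 falls on a Monday, which is a business day, so no adjustment is needed.
Add the 10 calendar-day extension to September 15, 2008: September 25, 2008.
September 25, 2008 is a listed holiday, so it moves to the preceding business day, September 24, 2008 (Wednesday).
Final deadline: September 24, 2008.

September 24, 2008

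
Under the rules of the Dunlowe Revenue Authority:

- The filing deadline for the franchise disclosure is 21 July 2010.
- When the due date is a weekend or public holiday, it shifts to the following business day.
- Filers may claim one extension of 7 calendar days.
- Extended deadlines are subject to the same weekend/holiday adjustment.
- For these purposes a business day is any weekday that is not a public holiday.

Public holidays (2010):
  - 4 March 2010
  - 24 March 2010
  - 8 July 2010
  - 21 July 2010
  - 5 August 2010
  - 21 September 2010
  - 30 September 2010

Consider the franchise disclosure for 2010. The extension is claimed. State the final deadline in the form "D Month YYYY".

29 July 2010

The stated deadline is 21 July 2010.
Because 21 July 2010 is a listed holiday, the deadline becomes 22 July 2010 (Thursday).
The 7-calendar-day extension moves the deadline from 22 July 2010 to 29 July 2010.
29 July 2010 falls on a Thursday, which is a business day, so no adjustment is needed.
So the filing is due 29 July 2010.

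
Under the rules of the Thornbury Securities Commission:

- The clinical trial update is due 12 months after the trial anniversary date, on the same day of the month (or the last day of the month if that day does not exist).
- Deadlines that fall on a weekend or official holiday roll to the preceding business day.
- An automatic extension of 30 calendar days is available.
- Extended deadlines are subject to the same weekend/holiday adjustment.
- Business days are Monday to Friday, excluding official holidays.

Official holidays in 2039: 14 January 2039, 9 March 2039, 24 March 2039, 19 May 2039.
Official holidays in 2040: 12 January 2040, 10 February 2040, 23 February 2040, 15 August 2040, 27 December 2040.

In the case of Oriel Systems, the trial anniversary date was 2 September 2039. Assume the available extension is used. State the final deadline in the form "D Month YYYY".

Moving 12 months forward from 2 September 2039 on the corresponding day gives 2 September 2040.
2 September 2040 is a Sunday, so it moves to the preceding business day, 31 August 2040 (Friday).
With the 30-day extension, 31 August 2040 becomes 30 September 2040.
30 September 2040 is a Sunday, so it moves to the preceding business day, 28 September 2040 (Friday).
Deadline: 28 September 2040.

28 September 2040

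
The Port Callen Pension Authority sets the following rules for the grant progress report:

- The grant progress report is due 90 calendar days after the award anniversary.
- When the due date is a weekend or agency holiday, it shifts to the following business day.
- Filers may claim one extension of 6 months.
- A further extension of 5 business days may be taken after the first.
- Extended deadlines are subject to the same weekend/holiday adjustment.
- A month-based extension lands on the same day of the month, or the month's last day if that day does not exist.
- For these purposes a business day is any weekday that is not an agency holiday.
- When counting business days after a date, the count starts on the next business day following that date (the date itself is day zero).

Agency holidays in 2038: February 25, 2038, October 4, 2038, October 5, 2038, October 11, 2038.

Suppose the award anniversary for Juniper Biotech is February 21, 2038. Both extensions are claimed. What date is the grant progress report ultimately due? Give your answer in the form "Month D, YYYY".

December 1, 2038

Trigger date February 21, 2038 + 90 calendar days = May 22, 2038.
Because May 22, 2038 is a Saturday, the deadline becomes May 24, 2038 (Monday).
Add 6 months to May 24, 2038: November 24, 2038.
Since November 24, 2038 is a Wednesday and not a holiday, the date is unchanged.
The 5-business-day extension runs from November 24, 2038 to December 1, 2038.
Since December 1, 2038 is a Wednesday and not a holiday, the date is unchanged.
The final due date is December 1, 2038.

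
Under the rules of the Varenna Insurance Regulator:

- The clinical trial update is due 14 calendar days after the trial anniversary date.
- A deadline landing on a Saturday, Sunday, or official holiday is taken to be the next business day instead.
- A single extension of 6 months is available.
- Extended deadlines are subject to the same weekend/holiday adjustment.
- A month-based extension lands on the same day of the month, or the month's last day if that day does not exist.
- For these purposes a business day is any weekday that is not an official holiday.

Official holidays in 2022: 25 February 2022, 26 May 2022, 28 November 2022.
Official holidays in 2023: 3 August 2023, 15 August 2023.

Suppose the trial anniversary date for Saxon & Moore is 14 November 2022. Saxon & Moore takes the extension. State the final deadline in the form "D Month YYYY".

29 May 2023

14 calendar days after 14 November 2022 is 28 November 2022.
Because 28 November 2022 is a listed holiday, the deadline becomes 29 November 2022 (Tuesday).
Applying the 6 months extension: 6 months after 29 November 2022 is 29 May 2023.
Since 29 May 2023 is a Monday and not a holiday, the date is unchanged.
Final deadline: 29 May 2023.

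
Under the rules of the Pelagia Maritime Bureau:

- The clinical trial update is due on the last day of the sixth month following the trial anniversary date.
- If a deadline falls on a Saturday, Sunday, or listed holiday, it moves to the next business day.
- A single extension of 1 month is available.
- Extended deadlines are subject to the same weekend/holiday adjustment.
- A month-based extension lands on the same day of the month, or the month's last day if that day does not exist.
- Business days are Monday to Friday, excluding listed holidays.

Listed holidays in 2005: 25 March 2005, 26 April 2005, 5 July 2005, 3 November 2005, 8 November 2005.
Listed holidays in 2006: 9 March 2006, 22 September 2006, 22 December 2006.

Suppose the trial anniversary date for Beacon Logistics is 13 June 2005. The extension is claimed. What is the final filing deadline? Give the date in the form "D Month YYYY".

6 months after 13 June 2005 is December 2005; that month ends on 31 December 2005.
Because 31 December 2005 is a Saturday, the deadline becomes 2 January 2006 (Monday).
The 1 month extension carries 2 January 2006 to 2 February 2006.
2 February 2006 falls on a Thursday, which is a business day, so no adjustment is needed.
So the filing is due 2 February 2006.

2 February 2006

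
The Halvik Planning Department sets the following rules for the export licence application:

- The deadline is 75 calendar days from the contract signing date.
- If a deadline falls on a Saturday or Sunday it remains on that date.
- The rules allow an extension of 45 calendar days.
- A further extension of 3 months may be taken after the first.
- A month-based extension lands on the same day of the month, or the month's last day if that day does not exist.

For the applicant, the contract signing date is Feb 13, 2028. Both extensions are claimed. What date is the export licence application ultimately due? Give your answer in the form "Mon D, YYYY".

Adding 75 calendar days to Feb 13, 2028 gives Apr 28, 2028.
Apr 28, 2028 falls on a Friday. The rules make no weekend/holiday allowance, so it remains Apr 28, 2028.
Add the 45 calendar-day extension to Apr 28, 2028: Jun 12, 2028.
Jun 12, 2028 is a Monday; no weekend or holiday adjustment applies.
The 3 months extension carries Jun 12, 2028 to Sep 12, 2028.
Sep 12, 2028 falls on a Tuesday. The rules make no weekend/holiday allowance, so it remains Sep 12, 2028.
So the filing is due Sep 12, 2028.

Sep 12, 2028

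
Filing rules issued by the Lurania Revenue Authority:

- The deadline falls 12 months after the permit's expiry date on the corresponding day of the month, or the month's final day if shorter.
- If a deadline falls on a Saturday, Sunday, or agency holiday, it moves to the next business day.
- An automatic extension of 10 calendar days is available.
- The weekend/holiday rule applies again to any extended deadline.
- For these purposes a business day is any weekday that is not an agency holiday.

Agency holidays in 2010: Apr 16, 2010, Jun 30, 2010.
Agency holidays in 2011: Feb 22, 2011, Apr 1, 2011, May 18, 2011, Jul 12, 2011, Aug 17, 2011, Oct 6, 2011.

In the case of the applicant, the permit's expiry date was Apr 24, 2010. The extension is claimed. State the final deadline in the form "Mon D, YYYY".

12 months from Apr 24, 2010 is Apr 24, 2011.
Apr 24, 2011 falls on a Sunday. Rolling to the next business day gives Apr 25, 2011, a Monday.
The 10-calendar-day extension moves the deadline from Apr 25, 2011 to May 5, 2011.
Since May 5, 2011 is a Thursday and not a holiday, the date is unchanged.
So the filing is due May 5, 2011.

May 5, 2011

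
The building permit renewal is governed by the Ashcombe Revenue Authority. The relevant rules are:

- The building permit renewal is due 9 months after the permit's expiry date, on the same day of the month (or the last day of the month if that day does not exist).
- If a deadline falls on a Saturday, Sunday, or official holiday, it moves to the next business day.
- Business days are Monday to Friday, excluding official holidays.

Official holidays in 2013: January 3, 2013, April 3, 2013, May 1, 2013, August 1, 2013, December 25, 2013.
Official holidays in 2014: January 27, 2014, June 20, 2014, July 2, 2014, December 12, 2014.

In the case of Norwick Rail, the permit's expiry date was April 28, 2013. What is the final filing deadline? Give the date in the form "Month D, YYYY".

9 months after April 28, 2013, on the same day of the month, is January 28, 2014.
January 28, 2014 falls on a Tuesday, which is a business day, so no adjustment is needed.
So the filing is due January 28, 2014.

January 28, 2014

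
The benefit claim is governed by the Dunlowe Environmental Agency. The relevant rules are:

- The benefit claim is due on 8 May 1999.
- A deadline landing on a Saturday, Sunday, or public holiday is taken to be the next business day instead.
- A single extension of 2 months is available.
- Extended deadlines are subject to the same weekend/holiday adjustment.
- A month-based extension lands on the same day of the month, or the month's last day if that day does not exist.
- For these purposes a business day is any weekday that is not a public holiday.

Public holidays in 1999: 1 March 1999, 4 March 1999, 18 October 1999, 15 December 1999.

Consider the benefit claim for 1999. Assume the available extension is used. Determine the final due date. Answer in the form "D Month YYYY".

12 July 1999

The statutory due date is 8 May 1999.
Because 8 May 1999 is a Saturday, the deadline becomes 10 May 1999 (Monday).
Add 2 months to 10 May 1999: 10 July 1999.
10 July 1999 falls on a Saturday. Rolling to the next business day gives 12 July 1999, a Monday.
So the filing is due 12 July 1999.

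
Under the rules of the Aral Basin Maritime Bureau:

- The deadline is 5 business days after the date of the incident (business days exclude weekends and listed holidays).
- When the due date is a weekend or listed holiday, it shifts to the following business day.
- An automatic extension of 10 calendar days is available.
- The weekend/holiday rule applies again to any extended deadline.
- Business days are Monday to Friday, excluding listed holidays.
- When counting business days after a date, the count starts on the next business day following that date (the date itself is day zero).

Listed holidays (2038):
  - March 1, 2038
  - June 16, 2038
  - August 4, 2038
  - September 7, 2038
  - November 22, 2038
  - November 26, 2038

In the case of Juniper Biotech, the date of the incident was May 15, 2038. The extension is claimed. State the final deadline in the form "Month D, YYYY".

Counting 5 business days after May 15, 2038 (skipping weekends and listed holidays) reaches May 21, 2038.
May 21, 2038 (Friday) is already a business day.
With the 10-day extension, May 21, 2038 becomes May 31, 2038.
Since May 31, 2038 is a Monday and not a holiday, the date is unchanged.
So the filing is due May 31, 2038.

May 31, 2038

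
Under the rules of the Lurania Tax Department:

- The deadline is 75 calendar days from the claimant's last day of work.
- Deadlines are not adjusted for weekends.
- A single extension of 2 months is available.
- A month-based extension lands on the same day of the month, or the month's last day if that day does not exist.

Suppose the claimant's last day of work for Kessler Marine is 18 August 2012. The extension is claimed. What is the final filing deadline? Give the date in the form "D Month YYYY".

Adding 75 calendar days to 18 August 2012 gives 1 November 2012.
1 November 2012 is a Thursday; no weekend or holiday adjustment applies.
Applying the 2 months extension: 2 months after 1 November 2012 is 1 January 2013.
No adjustment is made for weekends or holidays, so 1 January 2013 stands.
The final due date is 1 January 2013.

1 January 2013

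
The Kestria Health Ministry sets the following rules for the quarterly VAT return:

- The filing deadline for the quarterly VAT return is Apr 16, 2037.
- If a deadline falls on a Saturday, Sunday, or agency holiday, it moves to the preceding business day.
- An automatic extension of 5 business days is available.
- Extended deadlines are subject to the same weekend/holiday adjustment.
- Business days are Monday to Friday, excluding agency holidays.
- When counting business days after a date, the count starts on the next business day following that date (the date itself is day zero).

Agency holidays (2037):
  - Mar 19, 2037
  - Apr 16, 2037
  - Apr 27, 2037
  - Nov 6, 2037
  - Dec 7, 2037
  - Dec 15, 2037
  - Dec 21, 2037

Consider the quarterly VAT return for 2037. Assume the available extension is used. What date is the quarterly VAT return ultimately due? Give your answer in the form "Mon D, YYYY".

Apr 23, 2037

The statutory due date is Apr 16, 2037.
Because Apr 16, 2037 is a listed holiday, the deadline becomes Apr 15, 2037 (Wednesday).
Applying the 5-business-day extension: 5 business days after Apr 15, 2037 is Apr 23, 2037.
Apr 23, 2037 falls on a Thursday, which is a business day, so no adjustment is needed.
Final deadline: Apr 23, 2037.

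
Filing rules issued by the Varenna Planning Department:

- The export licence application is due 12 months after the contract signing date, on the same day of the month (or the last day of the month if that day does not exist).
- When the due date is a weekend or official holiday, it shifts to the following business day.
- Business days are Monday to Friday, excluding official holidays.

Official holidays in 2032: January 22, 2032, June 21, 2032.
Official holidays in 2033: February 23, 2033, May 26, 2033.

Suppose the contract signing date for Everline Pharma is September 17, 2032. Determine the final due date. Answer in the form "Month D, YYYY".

Moving 12 months forward from September 17, 2032 on the corresponding day gives September 17, 2033.
September 17, 2033 is a Saturday; the next business day is September 19, 2033 (Monday).
So the filing is due September 19, 2033.

September 19, 2033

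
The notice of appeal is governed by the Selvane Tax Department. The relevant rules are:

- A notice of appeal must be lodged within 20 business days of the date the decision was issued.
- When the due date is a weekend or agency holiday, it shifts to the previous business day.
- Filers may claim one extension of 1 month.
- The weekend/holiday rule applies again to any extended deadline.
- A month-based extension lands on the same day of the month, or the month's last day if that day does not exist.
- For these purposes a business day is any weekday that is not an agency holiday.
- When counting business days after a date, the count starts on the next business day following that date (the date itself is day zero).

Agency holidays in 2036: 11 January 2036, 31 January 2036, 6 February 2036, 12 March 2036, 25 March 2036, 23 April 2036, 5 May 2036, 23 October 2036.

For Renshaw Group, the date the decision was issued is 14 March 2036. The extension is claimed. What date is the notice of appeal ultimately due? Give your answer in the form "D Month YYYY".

14 May 2036

20 business days after 14 March 2036, excluding weekends and holidays, is 14 April 2036.
14 April 2036 falls on a Monday, which is a business day, so no adjustment is needed.
Applying the 1 month extension: 1 month after 14 April 2036 is 14 May 2036.
14 May 2036 falls on a Wednesday, which is a business day, so no adjustment is needed.
The final due date is 14 May 2036.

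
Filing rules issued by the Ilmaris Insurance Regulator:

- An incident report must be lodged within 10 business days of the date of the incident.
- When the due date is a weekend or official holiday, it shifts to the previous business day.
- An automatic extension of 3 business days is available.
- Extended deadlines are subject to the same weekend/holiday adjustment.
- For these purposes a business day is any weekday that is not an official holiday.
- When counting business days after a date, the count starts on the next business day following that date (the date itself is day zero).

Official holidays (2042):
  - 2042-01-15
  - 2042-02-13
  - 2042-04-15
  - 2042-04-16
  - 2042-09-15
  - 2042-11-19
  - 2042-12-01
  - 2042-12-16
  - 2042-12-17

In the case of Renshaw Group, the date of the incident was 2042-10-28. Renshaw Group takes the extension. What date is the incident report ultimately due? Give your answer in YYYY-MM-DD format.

Starting the day after 2042-10-28 and counting 10 business days lands on 2042-11-11.
2042-11-11 falls on a Tuesday, which is a business day, so no adjustment is needed.
Counting 3 further business days from 2042-11-11 reaches 2042-11-14.
2042-11-14 (Friday) is already a business day.
So the filing is due 2042-11-14.

2042-11-14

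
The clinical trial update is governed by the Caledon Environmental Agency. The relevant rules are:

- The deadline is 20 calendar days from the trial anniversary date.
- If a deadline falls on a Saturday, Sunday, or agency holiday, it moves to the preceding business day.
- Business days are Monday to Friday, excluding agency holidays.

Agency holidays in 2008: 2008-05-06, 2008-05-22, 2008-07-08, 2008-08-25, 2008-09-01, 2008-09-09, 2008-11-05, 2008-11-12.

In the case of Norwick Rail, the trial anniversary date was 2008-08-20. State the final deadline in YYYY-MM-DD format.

2008-09-08

Adding 20 calendar days to 2008-08-20 gives 2008-09-09.
2008-09-09 falls on a listed holiday. Rolling to the preceding business day gives 2008-09-08, a Monday.
Final deadline: 2008-09-08.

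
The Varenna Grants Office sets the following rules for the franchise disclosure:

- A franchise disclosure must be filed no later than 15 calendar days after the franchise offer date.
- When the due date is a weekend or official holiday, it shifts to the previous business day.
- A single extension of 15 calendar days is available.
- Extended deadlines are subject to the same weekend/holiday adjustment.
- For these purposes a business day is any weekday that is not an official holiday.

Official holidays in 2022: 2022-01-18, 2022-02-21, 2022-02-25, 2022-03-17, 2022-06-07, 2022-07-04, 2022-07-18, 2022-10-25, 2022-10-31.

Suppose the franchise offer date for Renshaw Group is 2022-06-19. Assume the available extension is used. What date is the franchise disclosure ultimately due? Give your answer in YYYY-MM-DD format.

Adding 15 calendar days to 2022-06-19 gives 2022-07-04.
2022-07-04 is a listed holiday; the preceding business day is 2022-07-01 (Friday).
Add the 15 calendar-day extension to 2022-07-01: 2022-07-16.
2022-07-16 is a Saturday; the preceding business day is 2022-07-15 (Friday).
Deadline: 2022-07-15.

2022-07-15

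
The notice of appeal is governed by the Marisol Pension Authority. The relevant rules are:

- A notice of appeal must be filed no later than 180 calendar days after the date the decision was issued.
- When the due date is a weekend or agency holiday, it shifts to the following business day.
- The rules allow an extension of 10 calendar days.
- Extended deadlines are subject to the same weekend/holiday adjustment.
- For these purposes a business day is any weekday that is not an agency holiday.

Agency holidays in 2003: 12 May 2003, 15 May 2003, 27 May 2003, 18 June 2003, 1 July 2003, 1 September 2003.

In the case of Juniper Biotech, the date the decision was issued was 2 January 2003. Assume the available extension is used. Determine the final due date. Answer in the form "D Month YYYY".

From 2 January 2003, 180 calendar days later is 1 July 2003.
1 July 2003 is a listed holiday, so it moves to the next business day, 2 July 2003 (Wednesday).
Applying the 10-calendar-day extension: 2 July 2003 + 10 days = 12 July 2003.
12 July 2003 falls on a Saturday. Rolling to the next business day gives 14 July 2003, a Monday.
Deadline: 14 July 2003.

14 July 2003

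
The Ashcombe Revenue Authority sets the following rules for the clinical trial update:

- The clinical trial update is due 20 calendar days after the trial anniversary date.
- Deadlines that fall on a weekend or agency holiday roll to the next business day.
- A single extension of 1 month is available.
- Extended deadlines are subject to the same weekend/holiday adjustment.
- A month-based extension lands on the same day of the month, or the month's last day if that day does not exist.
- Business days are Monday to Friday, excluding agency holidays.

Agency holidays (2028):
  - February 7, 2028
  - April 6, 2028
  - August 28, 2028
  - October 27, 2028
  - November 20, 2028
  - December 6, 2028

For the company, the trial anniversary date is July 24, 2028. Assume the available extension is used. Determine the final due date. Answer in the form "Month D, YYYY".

September 14, 2028

From July 24, 2028, 20 calendar days later is August 13, 2028.
August 13, 2028 is a Sunday, so it moves to the next business day, August 14, 2028 (Monday).
Applying the 1 month extension: 1 month after August 14, 2028 is September 14, 2028.
Since September 14, 2028 is a Thursday and not a holiday, the date is unchanged.
The final due date is September 14, 2028.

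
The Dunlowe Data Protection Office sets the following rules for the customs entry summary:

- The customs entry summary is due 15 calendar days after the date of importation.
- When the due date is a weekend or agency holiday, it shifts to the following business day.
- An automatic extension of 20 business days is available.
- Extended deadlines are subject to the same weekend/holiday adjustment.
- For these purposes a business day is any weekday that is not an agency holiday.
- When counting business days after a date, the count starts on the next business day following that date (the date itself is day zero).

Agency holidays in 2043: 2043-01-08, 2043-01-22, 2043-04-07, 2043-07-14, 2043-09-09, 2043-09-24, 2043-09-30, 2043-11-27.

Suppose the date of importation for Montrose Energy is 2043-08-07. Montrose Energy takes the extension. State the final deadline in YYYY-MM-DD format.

2043-09-22

15 calendar days after 2043-08-07 is 2043-08-22.
2043-08-22 falls on a Saturday. Rolling to the next business day gives 2043-08-24, a Monday.
Applying the 20-business-day extension: 20 business days after 2043-08-24 is 2043-09-22.
Since 2043-09-22 is a Tuesday and not a holiday, the date is unchanged.
So the filing is due 2043-09-22.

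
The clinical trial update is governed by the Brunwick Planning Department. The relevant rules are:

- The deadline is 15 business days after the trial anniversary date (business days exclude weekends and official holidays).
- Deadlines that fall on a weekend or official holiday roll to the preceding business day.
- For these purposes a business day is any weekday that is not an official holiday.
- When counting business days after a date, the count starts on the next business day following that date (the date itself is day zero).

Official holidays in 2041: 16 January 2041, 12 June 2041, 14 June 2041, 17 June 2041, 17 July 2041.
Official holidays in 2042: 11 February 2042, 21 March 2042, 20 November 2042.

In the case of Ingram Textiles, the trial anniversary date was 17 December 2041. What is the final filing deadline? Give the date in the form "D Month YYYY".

Starting the day after 17 December 2041 and counting 15 business days lands on 7 January 2042.
7 January 2042 is a Tuesday and not a listed holiday, so it stands.
Deadline: 7 January 2042.

7 January 2042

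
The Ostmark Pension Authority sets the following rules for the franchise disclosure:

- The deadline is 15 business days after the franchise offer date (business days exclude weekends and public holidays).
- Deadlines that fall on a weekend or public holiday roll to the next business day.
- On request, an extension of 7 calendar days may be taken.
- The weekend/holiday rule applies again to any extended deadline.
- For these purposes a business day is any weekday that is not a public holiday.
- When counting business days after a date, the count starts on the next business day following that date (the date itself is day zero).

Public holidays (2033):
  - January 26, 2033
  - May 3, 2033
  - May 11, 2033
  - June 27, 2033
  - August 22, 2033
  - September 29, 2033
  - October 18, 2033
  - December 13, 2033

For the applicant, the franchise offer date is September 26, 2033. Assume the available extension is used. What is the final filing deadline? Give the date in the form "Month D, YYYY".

Counting 15 business days after September 26, 2033 (skipping weekends and listed holidays) reaches October 19, 2033.
October 19, 2033 (Wednesday) is already a business day.
The 7-calendar-day extension moves the deadline from October 19, 2033 to October 26, 2033.
October 26, 2033 (Wednesday) is already a business day.
Deadline: October 26, 2033.

October 26, 2033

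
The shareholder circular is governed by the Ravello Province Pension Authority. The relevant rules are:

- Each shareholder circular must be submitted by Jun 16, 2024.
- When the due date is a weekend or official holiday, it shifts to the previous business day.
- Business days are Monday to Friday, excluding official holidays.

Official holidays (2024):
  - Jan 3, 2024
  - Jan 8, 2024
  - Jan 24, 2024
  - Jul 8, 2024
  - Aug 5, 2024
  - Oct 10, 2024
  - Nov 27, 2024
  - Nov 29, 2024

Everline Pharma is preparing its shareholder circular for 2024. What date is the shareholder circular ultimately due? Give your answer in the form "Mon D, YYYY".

The statutory due date is Jun 16, 2024.
Because Jun 16, 2024 is a Sunday, the deadline becomes Jun 14, 2024 (Friday).
The final due date is Jun 14, 2024.

Jun 14, 2024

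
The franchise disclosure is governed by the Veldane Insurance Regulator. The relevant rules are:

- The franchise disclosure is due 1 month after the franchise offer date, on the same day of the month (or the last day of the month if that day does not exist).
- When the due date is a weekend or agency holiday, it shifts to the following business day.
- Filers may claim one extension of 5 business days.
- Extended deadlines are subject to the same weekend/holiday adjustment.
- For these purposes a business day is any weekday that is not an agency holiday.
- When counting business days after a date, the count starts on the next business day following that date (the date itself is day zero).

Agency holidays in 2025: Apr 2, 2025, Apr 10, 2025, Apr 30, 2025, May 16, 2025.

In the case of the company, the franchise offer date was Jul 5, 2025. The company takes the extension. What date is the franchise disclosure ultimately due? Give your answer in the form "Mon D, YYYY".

Aug 12, 2025

1 month after Jul 5, 2025, on the same day of the month, is Aug 5, 2025.
Aug 5, 2025 falls on a Tuesday, which is a business day, so no adjustment is needed.
Counting 5 further business days from Aug 5, 2025 reaches Aug 12, 2025.
Aug 12, 2025 (Tuesday) is already a business day.
The final due date is Aug 12, 2025.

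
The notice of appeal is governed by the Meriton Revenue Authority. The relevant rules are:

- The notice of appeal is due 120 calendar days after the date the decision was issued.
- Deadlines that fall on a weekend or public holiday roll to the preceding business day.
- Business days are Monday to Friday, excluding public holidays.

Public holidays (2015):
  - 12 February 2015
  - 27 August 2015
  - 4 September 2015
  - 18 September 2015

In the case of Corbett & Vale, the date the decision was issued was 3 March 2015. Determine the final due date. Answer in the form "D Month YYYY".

1 July 2015

Adding 120 calendar days to 3 March 2015 gives 1 July 2015.
1 July 2015 (Wednesday) is already a business day.
Final deadline: 1 July 2015.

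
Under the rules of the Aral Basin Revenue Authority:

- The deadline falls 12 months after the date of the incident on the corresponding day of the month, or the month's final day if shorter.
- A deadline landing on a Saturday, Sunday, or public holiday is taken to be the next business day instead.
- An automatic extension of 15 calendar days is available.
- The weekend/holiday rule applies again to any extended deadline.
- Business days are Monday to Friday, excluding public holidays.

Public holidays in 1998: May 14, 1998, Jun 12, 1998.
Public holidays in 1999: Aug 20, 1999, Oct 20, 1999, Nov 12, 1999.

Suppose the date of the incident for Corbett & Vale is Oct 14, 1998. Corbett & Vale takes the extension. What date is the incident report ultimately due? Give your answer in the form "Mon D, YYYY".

12 months after Oct 14, 1998, on the same day of the month, is Oct 14, 1999.
Oct 14, 1999 is a Thursday and not a listed holiday, so it stands.
Add the 15 calendar-day extension to Oct 14, 1999: Oct 29, 1999.
Oct 29, 1999 is a Friday and not a listed holiday, so it stands.
So the filing is due Oct 29, 1999.

Oct 29, 1999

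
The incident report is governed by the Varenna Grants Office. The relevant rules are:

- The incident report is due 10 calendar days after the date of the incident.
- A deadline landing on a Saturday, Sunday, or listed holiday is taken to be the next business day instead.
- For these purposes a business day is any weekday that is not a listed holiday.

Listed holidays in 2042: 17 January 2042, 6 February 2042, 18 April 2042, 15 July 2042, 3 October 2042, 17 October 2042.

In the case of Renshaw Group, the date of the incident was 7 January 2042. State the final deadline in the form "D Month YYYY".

Trigger date 7 January 2042 + 10 calendar days = 17 January 2042.
Because 17 January 2042 is a listed holiday, the deadline becomes 20 January 2042 (Monday).
So the filing is due 20 January 2042.

20 January 2042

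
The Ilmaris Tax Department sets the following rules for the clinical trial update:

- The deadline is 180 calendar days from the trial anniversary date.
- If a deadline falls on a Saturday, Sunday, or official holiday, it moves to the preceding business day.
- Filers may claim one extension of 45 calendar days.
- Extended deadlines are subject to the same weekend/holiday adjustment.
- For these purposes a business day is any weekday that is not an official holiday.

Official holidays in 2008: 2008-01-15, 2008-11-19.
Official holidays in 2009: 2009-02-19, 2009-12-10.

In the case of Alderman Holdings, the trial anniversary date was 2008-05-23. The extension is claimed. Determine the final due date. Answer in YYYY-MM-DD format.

Adding 180 calendar days to 2008-05-23 gives 2008-11-19.
2008-11-19 is a listed holiday, so it moves to the preceding business day, 2008-11-18 (Tuesday).
Add the 45 calendar-day extension to 2008-11-18: 2009-01-02.
2009-01-02 falls on a Friday, which is a business day, so no adjustment is needed.
So the filing is due 2009-01-02.

2009-01-02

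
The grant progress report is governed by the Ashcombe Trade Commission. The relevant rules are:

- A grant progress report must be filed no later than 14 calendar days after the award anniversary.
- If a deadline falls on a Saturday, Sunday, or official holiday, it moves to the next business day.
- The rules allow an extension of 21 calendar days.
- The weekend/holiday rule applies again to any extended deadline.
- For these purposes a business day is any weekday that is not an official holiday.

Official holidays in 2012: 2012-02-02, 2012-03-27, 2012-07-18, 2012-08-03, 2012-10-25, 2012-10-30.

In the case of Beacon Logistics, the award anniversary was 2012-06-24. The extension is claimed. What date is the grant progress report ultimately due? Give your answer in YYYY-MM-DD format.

2012-07-30

From 2012-06-24, 14 calendar days later is 2012-07-08.
Because 2012-07-08 is a Sunday, the deadline becomes 2012-07-09 (Monday).
Applying the 21-calendar-day extension: 2012-07-09 + 21 days = 2012-07-30.
Since 2012-07-30 is a Monday and not a holiday, the date is unchanged.
Final deadline: 2012-07-30.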